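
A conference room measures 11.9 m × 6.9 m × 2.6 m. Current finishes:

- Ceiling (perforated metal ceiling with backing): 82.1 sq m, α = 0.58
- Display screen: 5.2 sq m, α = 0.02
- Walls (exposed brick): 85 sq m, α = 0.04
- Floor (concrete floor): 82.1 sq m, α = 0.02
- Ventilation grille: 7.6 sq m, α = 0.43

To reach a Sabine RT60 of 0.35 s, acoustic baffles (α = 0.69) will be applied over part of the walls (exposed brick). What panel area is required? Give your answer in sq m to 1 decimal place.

Total absorption A₁ = 82.1·0.58 + 5.2·0.02 + 85·0.04 + 82.1·0.02 + 7.6·0.43
  = 47.618 + 0.104 + 3.400 + 1.642 + 3.268 = 56.032 sq m sabins.
V = 213.486 m³. Target absorption A₂ = 0.161 × 213.486 / 0.35 = 98.204 sabins.
Absorption to add: 98.204 − 56.032 = 42.172 sabins.
Net gain per sq m: Δα = 0.69 − 0.04 = 0.65.
Panel area = 42.172 / 0.65 = 64.9 sq m.

64.9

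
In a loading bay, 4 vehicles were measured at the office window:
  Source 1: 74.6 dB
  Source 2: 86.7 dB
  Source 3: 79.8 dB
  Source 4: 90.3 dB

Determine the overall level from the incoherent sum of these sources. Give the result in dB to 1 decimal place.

Sum in the linear (power) domain: Σ 10^(Lᵢ/10) = 10^(74.6/10) + 10^(86.7/10) + 10^(79.8/10) + 10^(90.3/10) = 1.664e+09.
Back to dB: 10·log₁₀ Σ = 92.2 dB.

92.2 dB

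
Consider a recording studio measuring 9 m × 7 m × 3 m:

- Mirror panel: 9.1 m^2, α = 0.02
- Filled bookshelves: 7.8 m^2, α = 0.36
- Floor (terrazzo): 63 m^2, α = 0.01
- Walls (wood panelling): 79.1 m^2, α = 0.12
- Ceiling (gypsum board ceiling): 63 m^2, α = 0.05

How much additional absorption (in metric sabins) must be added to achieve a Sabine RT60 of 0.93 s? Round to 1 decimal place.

A₁ = Σ Sᵢαᵢ = 9.1·0.02 + 7.8·0.36 + 63·0.01 + 79.1·0.12 + 63·0.05 = 16.262 sabins.
V = 189 m³. Required absorption A₂ = 0.161 × 189 / 0.93 = 32.719 sabins.
Shortfall: 32.719 − 16.262 = 16.5 sabins.

16.5 sabins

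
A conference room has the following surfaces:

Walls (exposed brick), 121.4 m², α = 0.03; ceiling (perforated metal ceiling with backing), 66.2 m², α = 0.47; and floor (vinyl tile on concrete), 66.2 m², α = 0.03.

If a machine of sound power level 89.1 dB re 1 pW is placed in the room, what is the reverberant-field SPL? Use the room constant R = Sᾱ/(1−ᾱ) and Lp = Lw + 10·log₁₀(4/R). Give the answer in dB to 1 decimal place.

78.8 dB

A = 36.742 sabins; S = 253.8 m².
ᾱ = 0.1448, so room constant R = A/(1−ᾱ) = 42.963 m².
Lp = 89.1 + 10·log₁₀(4/42.963) = 89.1 + (-10.31) = 78.8 dB.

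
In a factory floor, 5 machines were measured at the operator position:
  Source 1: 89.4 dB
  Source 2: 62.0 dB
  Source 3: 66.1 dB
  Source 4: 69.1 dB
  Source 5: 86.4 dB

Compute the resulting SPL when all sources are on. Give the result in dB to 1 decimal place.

Sum in the linear (power) domain: Σ 10^(Lᵢ/10) = 10^(89.4/10) + 10^(62.0/10) + 10^(66.1/10) + 10^(69.1/10) + 10^(86.4/10) = 1.321e+09.
Back to dB: 10·log₁₀ Σ = 91.2 dB.

91.2 dB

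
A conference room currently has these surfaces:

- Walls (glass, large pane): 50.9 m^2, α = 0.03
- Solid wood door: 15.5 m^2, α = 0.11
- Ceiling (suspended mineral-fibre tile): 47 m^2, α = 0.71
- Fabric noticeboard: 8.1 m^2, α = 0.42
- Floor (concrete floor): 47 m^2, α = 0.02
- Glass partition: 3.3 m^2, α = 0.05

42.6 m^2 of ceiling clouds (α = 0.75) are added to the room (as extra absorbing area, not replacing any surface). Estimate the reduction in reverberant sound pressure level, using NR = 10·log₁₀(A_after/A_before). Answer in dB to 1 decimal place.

2.5 dB

A_before = Σ Sᵢαᵢ = 50.9×0.03 + 15.5×0.11 + 47×0.71 + 8.1×0.42 + 47×0.02 + 3.3×0.05 = 41.109 sabins.
Treatment contributes 42.6·0.75 = 31.950 sabins.
New total A_after = 73.059 sabins.
NR = 10·log₁₀(73.059/41.109) = 2.5 dB.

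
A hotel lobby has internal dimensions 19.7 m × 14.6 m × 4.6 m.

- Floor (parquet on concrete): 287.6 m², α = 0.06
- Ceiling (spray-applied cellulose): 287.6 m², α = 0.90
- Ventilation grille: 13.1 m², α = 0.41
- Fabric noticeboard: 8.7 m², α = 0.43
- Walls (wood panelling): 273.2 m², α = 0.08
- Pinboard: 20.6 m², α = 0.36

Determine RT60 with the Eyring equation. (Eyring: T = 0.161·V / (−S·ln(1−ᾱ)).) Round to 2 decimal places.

S = Σ Sᵢ = 890.8 m².
Σ(Sᵢαᵢ) = 287.6·0.06 + 287.6·0.90 + 13.1·0.41 + 8.7·0.43 + 273.2·0.08 + 20.6·0.36 = 314.480.
ᾱ = 314.480 / 890.8 = 0.3530.
Eyring denominator: −S ln(1−ᾱ) = 387.862.
V = 19.7 × 14.6 × 4.6 = 1323.052 m³.
RT60 = 0.161 × 1323.052 / 387.862 = 0.55 s.

0.55 s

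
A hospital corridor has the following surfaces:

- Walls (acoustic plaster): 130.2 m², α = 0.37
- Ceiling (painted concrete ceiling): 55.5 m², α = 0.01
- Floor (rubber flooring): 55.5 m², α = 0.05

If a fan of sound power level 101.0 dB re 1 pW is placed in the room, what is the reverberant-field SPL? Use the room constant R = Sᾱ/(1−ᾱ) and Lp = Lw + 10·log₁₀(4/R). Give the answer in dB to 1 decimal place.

88.9 dB

Σ(Sᵢαᵢ) = 130.2·0.37 + 55.5·0.01 + 55.5·0.05 = 51.504; total area S = 241.2 m².
ᾱ = 0.2135, so room constant R = A/(1−ᾱ) = 65.485 m².
Lp = Lw + 10 log₁₀(4/R) = 101.0 -12.14 = 88.9 dB.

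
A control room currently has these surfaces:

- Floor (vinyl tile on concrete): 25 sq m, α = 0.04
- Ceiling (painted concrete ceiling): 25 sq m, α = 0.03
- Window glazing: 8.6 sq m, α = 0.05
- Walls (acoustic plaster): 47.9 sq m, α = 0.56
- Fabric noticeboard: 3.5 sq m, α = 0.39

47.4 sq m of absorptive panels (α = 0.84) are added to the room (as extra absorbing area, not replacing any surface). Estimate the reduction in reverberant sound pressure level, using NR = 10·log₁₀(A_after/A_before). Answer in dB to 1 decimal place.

3.6 dB

Summing Sᵢαᵢ: 1.000 + 0.750 + 0.430 + 26.824 + 1.365 → A_before = 30.369 sabins.
Treatment contributes 47.4·0.84 = 39.816 sabins.
New total A_after = 70.185 sabins.
NR = 10·log₁₀(70.185/30.369) = 3.6 dB.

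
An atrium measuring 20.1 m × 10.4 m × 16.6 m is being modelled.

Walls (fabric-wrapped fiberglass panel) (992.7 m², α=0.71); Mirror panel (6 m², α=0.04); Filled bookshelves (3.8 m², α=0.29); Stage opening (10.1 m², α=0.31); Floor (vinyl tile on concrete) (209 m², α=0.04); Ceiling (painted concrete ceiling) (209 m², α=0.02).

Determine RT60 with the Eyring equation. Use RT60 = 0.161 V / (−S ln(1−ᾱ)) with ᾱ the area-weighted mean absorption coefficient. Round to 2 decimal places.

0.56 sec

S = Σ Sᵢ = 1430.6 m².
Absorption A = 992.7×0.71 + 6×0.04 + 3.8×0.29 + 10.1×0.31 + 209×0.04 + 209×0.02 = 721.830 sabins.
Mean coefficient ᾱ = A/S = 0.5046.
−S·ln(1−ᾱ) = −1430.6 × ln(1 − 0.5046) = 1004.839.
V = 20.1 × 10.4 × 16.6 = 3470.064 m³.
T = 0.161·V/[−S·ln(1−ᾱ)] = 0.161·3470.064/1004.839 = 0.56 s.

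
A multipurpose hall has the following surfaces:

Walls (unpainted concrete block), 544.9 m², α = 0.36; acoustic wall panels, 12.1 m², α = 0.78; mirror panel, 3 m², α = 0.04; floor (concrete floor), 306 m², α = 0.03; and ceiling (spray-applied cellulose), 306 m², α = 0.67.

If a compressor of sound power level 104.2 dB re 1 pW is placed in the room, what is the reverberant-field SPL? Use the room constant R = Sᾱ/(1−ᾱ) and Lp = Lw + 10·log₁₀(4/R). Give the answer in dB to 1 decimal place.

Σ(Sᵢαᵢ) = 544.9×0.36 + 12.1×0.78 + 3×0.04 + 306×0.03 + 306×0.67 = 419.922; total area S = 1172.0 m².
ᾱ = 0.3583, so room constant R = A/(1−ᾱ) = 654.390 m².
Lp = Lw + 10 log₁₀(4/R) = 104.2 -22.14 = 82.1 dB.

82.1 dB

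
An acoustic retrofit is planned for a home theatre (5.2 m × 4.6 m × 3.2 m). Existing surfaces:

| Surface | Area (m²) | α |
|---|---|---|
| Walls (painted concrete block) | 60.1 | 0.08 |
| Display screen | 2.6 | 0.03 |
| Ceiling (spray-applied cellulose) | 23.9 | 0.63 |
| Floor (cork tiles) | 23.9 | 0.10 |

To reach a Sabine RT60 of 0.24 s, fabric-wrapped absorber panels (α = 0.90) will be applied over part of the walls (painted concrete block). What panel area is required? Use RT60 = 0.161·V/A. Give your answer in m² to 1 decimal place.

35.4

Total absorption A₁ = 60.1×0.08 + 2.6×0.03 + 23.9×0.63 + 23.9×0.10
  = 4.808 + 0.078 + 15.057 + 2.390 = 22.333 m² sabins.
V = 76.544 m³. Target absorption A₂ = 0.161 × 76.544 / 0.24 = 51.348 sabins.
Absorption to add: 51.348 − 22.333 = 29.015 sabins.
Net gain per m²: Δα = 0.90 − 0.08 = 0.82.
Panel area = 29.015 / 0.82 = 35.4 m².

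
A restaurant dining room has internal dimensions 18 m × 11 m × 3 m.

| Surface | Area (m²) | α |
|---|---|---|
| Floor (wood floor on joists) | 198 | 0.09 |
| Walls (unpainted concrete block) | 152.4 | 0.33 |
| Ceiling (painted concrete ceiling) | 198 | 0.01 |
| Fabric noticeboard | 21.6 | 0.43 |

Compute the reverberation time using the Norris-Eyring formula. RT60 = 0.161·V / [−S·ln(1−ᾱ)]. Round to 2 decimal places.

1.12 s

S = Σ Sᵢ = 570.0 m².
Absorption A = 198×0.09 + 152.4×0.33 + 198×0.01 + 21.6×0.43 = 79.380 sabins.
ᾱ = 79.380 / 570.0 = 0.1393.
Eyring denominator: −S ln(1−ᾱ) = 85.505.
V = 18 × 11 × 3 = 594 m³.
T = 0.161·V/[−S·ln(1−ᾱ)] = 0.161·594/85.505 = 1.12 s.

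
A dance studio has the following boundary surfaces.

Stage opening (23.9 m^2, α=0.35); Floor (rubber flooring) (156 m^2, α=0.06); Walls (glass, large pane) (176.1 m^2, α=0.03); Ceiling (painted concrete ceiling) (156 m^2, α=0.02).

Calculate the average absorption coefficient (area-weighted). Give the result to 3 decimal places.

0.051

S = Σ Sᵢ = 23.9 + 156 + 176.1 + 156 = 512.0 m^2.
Σ(Sᵢαᵢ) = 23.9×0.35 + 156×0.06 + 176.1×0.03 + 156×0.02 = 26.128.
ᾱ = A/S = 0.051.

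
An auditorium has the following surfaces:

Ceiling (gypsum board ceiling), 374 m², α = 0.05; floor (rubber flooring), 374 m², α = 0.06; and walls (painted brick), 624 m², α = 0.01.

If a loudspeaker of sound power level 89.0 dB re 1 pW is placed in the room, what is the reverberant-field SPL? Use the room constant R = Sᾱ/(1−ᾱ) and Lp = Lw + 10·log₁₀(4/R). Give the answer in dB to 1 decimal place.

A = 47.380 sabins; S = 1372.0 m².
ᾱ = 47.380/1372.0 = 0.0345; R = Sᾱ/(1−ᾱ) = 47.380/(1−0.0345) = 49.073 m².
Lp = 89.0 + 10·log₁₀(4/49.073) = 89.0 + (-10.89) = 78.1 dB.

78.1 dB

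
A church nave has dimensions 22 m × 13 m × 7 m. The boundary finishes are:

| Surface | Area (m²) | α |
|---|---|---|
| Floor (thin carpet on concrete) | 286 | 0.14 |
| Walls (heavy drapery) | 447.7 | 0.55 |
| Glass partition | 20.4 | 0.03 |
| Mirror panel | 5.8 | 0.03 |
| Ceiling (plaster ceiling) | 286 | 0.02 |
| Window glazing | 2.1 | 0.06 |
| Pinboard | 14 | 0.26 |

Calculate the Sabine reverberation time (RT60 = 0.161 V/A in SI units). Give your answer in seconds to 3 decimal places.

A = Σ Sᵢαᵢ = 286*0.14 + 447.7*0.55 + 20.4*0.03 + 5.8*0.03 + 286*0.02 + 2.1*0.06 + 14*0.26 = 296.547 sabins.
Room volume: 2002 m³.
Sabine: RT60 = 0.161 × 2002 / 296.547 = 1.087 s.

1.087 s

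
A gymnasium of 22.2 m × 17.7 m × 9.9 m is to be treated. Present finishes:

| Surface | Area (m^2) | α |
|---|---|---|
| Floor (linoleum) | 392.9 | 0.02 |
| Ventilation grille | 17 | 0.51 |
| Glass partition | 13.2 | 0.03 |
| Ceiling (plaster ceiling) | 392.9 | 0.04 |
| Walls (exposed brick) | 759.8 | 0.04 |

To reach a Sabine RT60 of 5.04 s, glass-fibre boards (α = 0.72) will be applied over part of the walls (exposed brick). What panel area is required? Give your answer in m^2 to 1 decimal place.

Summing Sᵢαᵢ: 7.858 + 8.670 + 0.396 + 15.716 + 30.392 → A₁ = 63.032 sabins.
V = 3890.106 m³. Target absorption A₂ = 0.161 × 3890.106 / 5.04 = 124.267 sabins.
Absorption to add: 124.267 − 63.032 = 61.235 sabins.
Each m^2 of panel replacing the walls (exposed brick) adds (0.72 − 0.04) = 0.68 sabins.
Panel area = 61.235 / 0.68 = 90.1 m^2.

90.1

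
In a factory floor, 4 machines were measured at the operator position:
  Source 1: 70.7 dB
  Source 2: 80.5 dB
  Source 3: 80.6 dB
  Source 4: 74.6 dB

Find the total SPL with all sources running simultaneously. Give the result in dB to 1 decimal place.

84.3 dB

Sum in the linear (power) domain: Σ 10^(Lᵢ/10) = 10^(70.7/10) + 10^(80.5/10) + 10^(80.6/10) + 10^(74.6/10) = 2.676e+08.
Combined level = 10 log₁₀(2.676e+08) = 84.3 dB.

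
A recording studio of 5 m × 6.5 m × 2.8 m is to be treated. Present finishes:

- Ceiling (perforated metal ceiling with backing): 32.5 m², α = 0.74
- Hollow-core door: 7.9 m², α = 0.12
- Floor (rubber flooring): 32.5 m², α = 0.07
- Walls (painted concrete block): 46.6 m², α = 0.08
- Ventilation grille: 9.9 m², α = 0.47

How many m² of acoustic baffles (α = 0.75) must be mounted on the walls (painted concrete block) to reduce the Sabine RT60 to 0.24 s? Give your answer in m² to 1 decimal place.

37.9

Summing Sᵢαᵢ: 24.050 + 0.948 + 2.275 + 3.728 + 4.653 → A₁ = 35.654 sabins.
V = 91 m³. Target absorption A₂ = 0.161 × 91 / 0.24 = 61.046 sabins.
Absorption to add: 61.046 − 35.654 = 25.392 sabins.
Each m² of panel replacing the walls (painted concrete block) adds (0.75 − 0.08) = 0.67 sabins.
Area = ΔA/Δα = 25.392/0.67 = 37.9 m².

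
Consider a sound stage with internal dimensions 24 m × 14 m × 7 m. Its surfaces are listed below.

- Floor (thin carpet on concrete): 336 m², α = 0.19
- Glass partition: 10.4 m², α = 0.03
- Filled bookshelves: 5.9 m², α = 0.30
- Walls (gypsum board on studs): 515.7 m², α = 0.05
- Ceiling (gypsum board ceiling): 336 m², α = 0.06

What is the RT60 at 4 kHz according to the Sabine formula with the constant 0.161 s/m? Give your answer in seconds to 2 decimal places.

3.39 s

Total absorption A = 336×0.19 + 10.4×0.03 + 5.9×0.30 + 515.7×0.05 + 336×0.06
  = 63.840 + 0.312 + 1.770 + 25.785 + 20.160 = 111.867 m² sabins.
Room volume: 2352 m³.
T = 0.161 V/A = 0.161·2352/111.867 = 3.39 s.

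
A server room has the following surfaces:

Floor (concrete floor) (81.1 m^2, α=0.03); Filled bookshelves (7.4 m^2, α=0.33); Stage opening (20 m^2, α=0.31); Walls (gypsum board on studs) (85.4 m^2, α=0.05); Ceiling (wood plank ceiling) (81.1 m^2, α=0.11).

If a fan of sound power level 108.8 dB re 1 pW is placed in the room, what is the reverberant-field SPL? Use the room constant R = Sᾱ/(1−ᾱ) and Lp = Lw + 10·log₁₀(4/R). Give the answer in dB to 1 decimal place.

100.6 dB

A = 24.266 sabins; S = 275.0 m^2.
ᾱ = 0.0882, so room constant R = A/(1−ᾱ) = 26.613 m^2.
Lp = Lw + 10 log₁₀(4/R) = 108.8 -8.23 = 100.6 dB.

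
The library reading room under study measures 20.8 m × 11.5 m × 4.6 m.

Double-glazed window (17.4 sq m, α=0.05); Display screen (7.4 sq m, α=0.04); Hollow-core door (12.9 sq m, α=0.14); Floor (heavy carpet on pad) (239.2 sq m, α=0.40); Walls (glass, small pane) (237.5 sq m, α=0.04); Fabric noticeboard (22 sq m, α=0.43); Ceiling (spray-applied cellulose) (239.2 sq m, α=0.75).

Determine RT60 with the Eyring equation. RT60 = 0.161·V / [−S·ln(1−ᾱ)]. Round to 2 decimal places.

S = Σ Sᵢ = 775.6 sq m.
Σ(Sᵢαᵢ) = 17.4·0.05 + 7.4·0.04 + 12.9·0.14 + 239.2·0.40 + 237.5·0.04 + 22·0.43 + 239.2·0.75 = 297.012.
ᾱ = 297.012 / 775.6 = 0.3829.
−S·ln(1−ᾱ) = −775.6 × ln(1 − 0.3829) = 374.401.
V = 20.8 × 11.5 × 4.6 = 1100.32 m³.
RT60 = 0.161 × 1100.32 / 374.401 = 0.47 s.

0.47 s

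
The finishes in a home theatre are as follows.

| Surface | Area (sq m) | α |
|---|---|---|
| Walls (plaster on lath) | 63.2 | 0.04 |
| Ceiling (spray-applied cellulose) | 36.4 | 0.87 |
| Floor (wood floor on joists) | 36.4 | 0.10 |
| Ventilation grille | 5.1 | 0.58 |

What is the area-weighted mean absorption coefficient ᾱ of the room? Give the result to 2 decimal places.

0.29

S = Σ Sᵢ = 63.2 + 36.4 + 36.4 + 5.1 = 141.1 sq m.
Σ(Sᵢαᵢ) = 63.2×0.04 + 36.4×0.87 + 36.4×0.10 + 5.1×0.58 = 40.794.
ᾱ = A/S = 0.29.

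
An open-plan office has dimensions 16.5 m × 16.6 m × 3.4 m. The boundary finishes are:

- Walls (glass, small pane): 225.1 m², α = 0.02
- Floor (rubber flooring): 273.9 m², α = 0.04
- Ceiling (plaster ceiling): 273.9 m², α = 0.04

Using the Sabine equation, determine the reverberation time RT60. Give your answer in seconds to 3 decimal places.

5.676 s

Equivalent absorption area: A = 225.1×0.02 + 273.9×0.04 + 273.9×0.04 = 26.414 m².
V = 16.5·16.6·3.4 = 931.26 m³.
RT60 = 0.161 · V / A = 0.161 × 931.26 / 26.414 = 5.676 s.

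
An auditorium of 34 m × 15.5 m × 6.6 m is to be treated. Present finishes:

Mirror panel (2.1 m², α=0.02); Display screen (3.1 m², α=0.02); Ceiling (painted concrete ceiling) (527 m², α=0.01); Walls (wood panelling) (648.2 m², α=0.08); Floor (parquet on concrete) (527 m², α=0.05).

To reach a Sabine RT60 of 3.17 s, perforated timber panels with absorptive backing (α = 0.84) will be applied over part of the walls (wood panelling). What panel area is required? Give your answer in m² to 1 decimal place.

A₁ = Σ Sᵢαᵢ = 2.1*0.02 + 3.1*0.02 + 527*0.01 + 648.2*0.08 + 527*0.05 = 83.580 sabins.
Required A₂ = 0.161·3478.2/3.17 = 176.653 sabins.
ΔA needed = 176.653 − 83.580 = 93.073 sabins.
Each m² of panel replacing the walls (wood panelling) adds (0.84 − 0.08) = 0.76 sabins.
Area = ΔA/Δα = 93.073/0.76 = 122.5 m².

122.5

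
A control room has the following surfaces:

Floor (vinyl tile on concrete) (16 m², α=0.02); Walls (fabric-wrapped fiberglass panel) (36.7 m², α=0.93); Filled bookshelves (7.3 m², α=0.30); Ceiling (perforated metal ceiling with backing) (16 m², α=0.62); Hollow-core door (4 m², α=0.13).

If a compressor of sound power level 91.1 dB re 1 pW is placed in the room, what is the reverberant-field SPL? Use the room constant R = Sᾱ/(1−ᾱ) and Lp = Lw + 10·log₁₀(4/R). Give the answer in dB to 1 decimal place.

76.5 dB

Σ(Sᵢαᵢ) = 16·0.02 + 36.7·0.93 + 7.3·0.30 + 16·0.62 + 4·0.13 = 47.081; total area S = 80.0 m².
ᾱ = 0.5885, so room constant R = A/(1−ᾱ) = 114.413 m².
Lp = 91.1 + 10·log₁₀(4/114.413) = 91.1 + (-14.56) = 76.5 dB.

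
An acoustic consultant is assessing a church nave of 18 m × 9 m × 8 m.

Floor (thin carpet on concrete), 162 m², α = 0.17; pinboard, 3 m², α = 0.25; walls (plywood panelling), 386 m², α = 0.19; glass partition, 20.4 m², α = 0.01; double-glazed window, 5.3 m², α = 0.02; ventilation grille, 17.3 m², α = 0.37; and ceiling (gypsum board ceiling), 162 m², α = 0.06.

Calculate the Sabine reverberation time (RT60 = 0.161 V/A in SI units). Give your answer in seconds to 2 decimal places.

Total absorption A = 162×0.17 + 3×0.25 + 386×0.19 + 20.4×0.01 + 5.3×0.02 + 17.3×0.37 + 162×0.06
  = 27.540 + 0.750 + 73.340 + 0.204 + 0.106 + 6.401 + 9.720 = 118.061 m² sabins.
V = 18·9·8 = 1296 m³.
RT60 = 0.161 · V / A = 0.161 × 1296 / 118.061 = 1.77 s.

1.77 sec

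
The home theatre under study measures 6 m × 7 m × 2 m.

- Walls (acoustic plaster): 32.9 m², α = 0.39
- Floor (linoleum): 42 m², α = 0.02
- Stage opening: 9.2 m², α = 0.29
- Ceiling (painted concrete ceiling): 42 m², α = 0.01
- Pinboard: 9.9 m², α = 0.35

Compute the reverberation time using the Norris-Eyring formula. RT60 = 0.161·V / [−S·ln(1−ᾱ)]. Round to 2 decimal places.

S = Σ Sᵢ = 136.0 m².
Absorption A = 32.9×0.39 + 42×0.02 + 9.2×0.29 + 42×0.01 + 9.9×0.35 = 20.224 sabins.
Mean coefficient ᾱ = A/S = 0.1487.
Eyring denominator: −S ln(1−ᾱ) = 21.895.
V = 6 × 7 × 2 = 84 m³.
T = 0.161·V/[−S·ln(1−ᾱ)] = 0.161·84/21.895 = 0.62 s.

0.62 seconds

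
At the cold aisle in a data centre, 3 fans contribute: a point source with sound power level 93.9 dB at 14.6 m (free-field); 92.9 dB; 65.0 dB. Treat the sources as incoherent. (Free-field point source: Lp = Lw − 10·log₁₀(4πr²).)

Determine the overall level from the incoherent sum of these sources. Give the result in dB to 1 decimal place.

92.9 dB

Source at 14.6 m: Lp = 93.9 − 10·log₁₀(4π·14.6²) = 93.9 − 10·log₁₀(2678.648) = 59.6 dB.
Sum in the linear (power) domain: Σ 10^(Lᵢ/10) = 10^(59.6/10) + 10^(92.9/10) + 10^(65.0/10) = 1.954e+09.
Back to dB: 10·log₁₀ Σ = 92.9 dB.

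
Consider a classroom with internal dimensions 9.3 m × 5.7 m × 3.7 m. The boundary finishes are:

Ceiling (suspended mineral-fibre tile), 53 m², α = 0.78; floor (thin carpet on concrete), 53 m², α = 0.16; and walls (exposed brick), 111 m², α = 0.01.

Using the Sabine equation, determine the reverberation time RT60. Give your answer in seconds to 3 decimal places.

0.620 sec

Equivalent absorption area: A = 53*0.78 + 53*0.16 + 111*0.01 = 50.930 m².
Room volume: 196.137 m³.
Sabine: RT60 = 0.161 × 196.137 / 50.930 = 0.620 s.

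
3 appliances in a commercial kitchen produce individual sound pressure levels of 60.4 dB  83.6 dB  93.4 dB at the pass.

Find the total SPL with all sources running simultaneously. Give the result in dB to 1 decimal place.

93.8 dB

Sum in the linear (power) domain: Σ 10^(Lᵢ/10) = 10^(60.4/10) + 10^(83.6/10) + 10^(93.4/10) = 2.418e+09.
Combined level = 10 log₁₀(2.418e+09) = 93.8 dB.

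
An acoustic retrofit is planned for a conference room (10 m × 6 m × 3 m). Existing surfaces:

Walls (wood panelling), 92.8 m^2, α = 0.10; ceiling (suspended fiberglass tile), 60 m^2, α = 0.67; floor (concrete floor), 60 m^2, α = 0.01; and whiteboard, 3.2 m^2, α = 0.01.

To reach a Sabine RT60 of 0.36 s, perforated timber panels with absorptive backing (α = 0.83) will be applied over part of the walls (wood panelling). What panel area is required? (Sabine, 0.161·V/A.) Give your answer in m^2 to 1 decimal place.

41.6

A₁ = Σ Sᵢαᵢ = 92.8*0.10 + 60*0.67 + 60*0.01 + 3.2*0.01 = 50.112 sabins.
Required A₂ = 0.161·180/0.36 = 80.500 sabins.
ΔA needed = 80.500 − 50.112 = 30.388 sabins.
Net gain per m^2: Δα = 0.83 − 0.10 = 0.73.
Area = ΔA/Δα = 30.388/0.73 = 41.6 m^2.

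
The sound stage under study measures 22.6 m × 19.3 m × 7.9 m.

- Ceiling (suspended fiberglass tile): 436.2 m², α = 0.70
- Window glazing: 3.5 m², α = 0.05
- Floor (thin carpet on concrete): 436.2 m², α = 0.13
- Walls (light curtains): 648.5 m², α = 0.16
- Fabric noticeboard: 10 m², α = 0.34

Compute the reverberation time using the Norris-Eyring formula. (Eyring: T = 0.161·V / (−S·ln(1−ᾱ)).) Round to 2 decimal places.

0.99 sec

Total surface area S = 436.2 + 3.5 + 436.2 + 648.5 + 10 = 1534.4 m².
Σ(Sᵢαᵢ) = 436.2×0.70 + 3.5×0.05 + 436.2×0.13 + 648.5×0.16 + 10×0.34 = 469.381.
Mean coefficient ᾱ = A/S = 0.3059.
−S·ln(1−ᾱ) = −1534.4 × ln(1 − 0.3059) = 560.270.
V = 22.6 × 19.3 × 7.9 = 3445.822 m³.
T = 0.161·V/[−S·ln(1−ᾱ)] = 0.161·3445.822/560.270 = 0.99 s.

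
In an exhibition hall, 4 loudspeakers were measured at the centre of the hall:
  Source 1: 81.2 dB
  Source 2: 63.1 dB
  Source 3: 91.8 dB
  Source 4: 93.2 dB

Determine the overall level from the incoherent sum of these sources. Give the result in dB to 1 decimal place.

95.7 dB

Sum in the linear (power) domain: Σ 10^(Lᵢ/10) = 10^(81.2/10) + 10^(63.1/10) + 10^(91.8/10) + 10^(93.2/10) = 3.737e+09.
L_total = 10·log₁₀(3.737e+09) = 95.7 dB.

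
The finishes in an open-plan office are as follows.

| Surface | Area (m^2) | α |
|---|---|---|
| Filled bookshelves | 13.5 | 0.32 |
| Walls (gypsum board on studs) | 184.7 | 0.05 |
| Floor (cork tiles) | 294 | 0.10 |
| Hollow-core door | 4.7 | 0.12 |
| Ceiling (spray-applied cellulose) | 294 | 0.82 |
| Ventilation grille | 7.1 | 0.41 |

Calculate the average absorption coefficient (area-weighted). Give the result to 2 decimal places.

S = Σ Sᵢ = 13.5 + 184.7 + 294 + 4.7 + 294 + 7.1 = 798.0 m^2.
Σ(Sᵢαᵢ) = 13.5·0.32 + 184.7·0.05 + 294·0.10 + 4.7·0.12 + 294·0.82 + 7.1·0.41 = 287.510.
ᾱ = 287.510 / 798.0 = 0.36.

0.36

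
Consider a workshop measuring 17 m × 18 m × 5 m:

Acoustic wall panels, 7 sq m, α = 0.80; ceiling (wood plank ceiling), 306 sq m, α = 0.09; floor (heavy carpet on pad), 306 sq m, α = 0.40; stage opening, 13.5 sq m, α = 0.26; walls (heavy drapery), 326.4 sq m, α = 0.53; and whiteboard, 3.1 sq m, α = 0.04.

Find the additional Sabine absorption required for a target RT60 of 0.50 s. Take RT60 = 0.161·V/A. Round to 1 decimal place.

Total absorption A₁ = 7×0.80 + 306×0.09 + 306×0.40 + 13.5×0.26 + 326.4×0.53 + 3.1×0.04
  = 5.600 + 27.540 + 122.400 + 3.510 + 172.992 + 0.124 = 332.166 sq m sabins.
For T = 0.50 s, need A₂ = 0.161·V/T = 0.161·1530/0.50 = 492.660 sabins.
Additional absorption ΔA = 492.660 − 332.166 = 160.5 sabins.

160.5 sabins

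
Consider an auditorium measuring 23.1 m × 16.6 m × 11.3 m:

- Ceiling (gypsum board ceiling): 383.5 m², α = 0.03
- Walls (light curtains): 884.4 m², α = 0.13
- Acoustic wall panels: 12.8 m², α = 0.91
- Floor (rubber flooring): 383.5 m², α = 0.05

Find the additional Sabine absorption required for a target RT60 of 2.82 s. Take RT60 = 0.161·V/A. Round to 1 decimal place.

Equivalent absorption area: A₁ = 383.5×0.03 + 884.4×0.13 + 12.8×0.91 + 383.5×0.05 = 157.300 m².
V = 4333.098 m³. Required absorption A₂ = 0.161 × 4333.098 / 2.82 = 247.386 sabins.
Shortfall: 247.386 − 157.300 = 90.1 sabins.

90.1 sabins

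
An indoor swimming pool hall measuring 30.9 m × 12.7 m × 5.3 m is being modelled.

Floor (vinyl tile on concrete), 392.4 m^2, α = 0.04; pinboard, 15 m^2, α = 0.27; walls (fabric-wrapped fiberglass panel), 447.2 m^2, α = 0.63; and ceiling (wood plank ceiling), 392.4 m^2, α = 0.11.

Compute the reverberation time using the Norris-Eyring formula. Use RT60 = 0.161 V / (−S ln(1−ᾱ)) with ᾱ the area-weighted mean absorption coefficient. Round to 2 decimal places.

0.83 s

Total surface area S = 392.4 + 15 + 447.2 + 392.4 = 1247.0 m^2.
Σ(Sᵢαᵢ) = 392.4×0.04 + 15×0.27 + 447.2×0.63 + 392.4×0.11 = 344.646.
ᾱ = 344.646 / 1247.0 = 0.2764.
Eyring denominator: −S ln(1−ᾱ) = 403.425.
V = 30.9 × 12.7 × 5.3 = 2079.879 m³.
RT60 = 0.161 × 2079.879 / 403.425 = 0.83 s.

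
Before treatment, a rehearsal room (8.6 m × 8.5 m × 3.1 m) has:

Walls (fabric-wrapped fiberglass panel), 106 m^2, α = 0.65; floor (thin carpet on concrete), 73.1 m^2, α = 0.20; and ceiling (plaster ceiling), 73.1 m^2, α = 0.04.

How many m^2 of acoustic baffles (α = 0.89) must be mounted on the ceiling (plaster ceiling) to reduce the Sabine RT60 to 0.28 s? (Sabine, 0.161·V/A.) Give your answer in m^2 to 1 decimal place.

A₁ = Σ Sᵢαᵢ = 106×0.65 + 73.1×0.20 + 73.1×0.04 = 86.444 sabins.
Required A₂ = 0.161·226.61/0.28 = 130.301 sabins.
Absorption to add: 130.301 − 86.444 = 43.857 sabins.
Net gain per m^2: Δα = 0.89 − 0.04 = 0.85.
Area = ΔA/Δα = 43.857/0.85 = 51.6 m^2.

51.6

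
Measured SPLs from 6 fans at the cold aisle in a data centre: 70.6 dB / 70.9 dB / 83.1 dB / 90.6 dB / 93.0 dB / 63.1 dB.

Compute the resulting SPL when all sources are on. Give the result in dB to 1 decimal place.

Converting to relative power and adding: 10^(70.6/10) + 10^(70.9/10) + 10^(83.1/10) + 10^(90.6/10) + 10^(93.0/10) + 10^(63.1/10) = 3.373e+09.
Back to dB: 10·log₁₀ Σ = 95.3 dB.

95.3 dB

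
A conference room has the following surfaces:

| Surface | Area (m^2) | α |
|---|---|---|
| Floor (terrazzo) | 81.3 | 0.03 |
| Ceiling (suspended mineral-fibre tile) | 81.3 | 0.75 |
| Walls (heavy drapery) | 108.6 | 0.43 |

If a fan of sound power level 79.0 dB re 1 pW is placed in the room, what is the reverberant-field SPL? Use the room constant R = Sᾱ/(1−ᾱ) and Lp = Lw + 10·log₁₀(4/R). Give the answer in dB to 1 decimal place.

62.3 dB

A = 110.112 sabins; S = 271.2 m^2.
ᾱ = 0.4060, so room constant R = A/(1−ᾱ) = 185.374 m^2.
Lp = Lw + 10 log₁₀(4/R) = 79.0 -16.66 = 62.3 dB.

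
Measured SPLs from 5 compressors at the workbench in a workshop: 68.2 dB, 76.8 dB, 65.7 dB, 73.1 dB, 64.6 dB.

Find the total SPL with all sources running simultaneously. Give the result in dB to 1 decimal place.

79.1 dB

Converting to relative power and adding: 10^(68.2/10) + 10^(76.8/10) + 10^(65.7/10) + 10^(73.1/10) + 10^(64.6/10) = 8.149e+07.
Combined level = 10 log₁₀(8.149e+07) = 79.1 dB.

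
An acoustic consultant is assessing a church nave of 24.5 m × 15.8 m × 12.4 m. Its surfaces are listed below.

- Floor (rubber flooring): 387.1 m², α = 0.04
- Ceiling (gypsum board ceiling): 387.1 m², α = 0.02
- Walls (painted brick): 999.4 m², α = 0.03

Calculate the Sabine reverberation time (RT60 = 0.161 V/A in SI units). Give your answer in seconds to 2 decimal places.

A = Σ Sᵢαᵢ = 387.1*0.04 + 387.1*0.02 + 999.4*0.03 = 53.208 sabins.
Room volume: 4800.04 m³.
Sabine: RT60 = 0.161 × 4800.04 / 53.208 = 14.52 s.

14.52 sec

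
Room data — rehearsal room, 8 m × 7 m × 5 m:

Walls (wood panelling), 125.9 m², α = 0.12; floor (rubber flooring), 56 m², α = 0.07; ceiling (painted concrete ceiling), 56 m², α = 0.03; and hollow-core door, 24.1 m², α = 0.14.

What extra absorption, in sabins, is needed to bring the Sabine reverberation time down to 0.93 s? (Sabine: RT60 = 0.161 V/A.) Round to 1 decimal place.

24.4 sabins

Total absorption A₁ = 125.9·0.12 + 56·0.07 + 56·0.03 + 24.1·0.14
  = 15.108 + 3.920 + 1.680 + 3.374 = 24.082 m² sabins.
V = 280 m³. Required absorption A₂ = 0.161 × 280 / 0.93 = 48.473 sabins.
ΔA = A₂ − A₁ = 48.473 − 24.082 = 24.4 sabins.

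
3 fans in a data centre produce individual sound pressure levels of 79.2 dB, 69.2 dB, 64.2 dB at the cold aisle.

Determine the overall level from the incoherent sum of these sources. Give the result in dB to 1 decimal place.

Sum in the linear (power) domain: Σ 10^(Lᵢ/10) = 10^(79.2/10) + 10^(69.2/10) + 10^(64.2/10) = 9.412e+07.
L_total = 10·log₁₀(9.412e+07) = 79.7 dB.

79.7 dB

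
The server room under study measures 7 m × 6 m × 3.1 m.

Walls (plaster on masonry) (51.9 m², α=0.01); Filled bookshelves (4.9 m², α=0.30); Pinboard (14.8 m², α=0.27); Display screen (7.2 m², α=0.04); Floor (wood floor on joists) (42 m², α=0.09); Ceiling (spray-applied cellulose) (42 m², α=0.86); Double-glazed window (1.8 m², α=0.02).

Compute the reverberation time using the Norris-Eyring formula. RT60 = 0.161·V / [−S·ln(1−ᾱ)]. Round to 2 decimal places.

S = Σ Sᵢ = 164.6 m².
Absorption A = 51.9·0.01 + 4.9·0.30 + 14.8·0.27 + 7.2·0.04 + 42·0.09 + 42·0.86 + 1.8·0.02 = 46.209 sabins.
Mean coefficient ᾱ = A/S = 0.2807.
−S·ln(1−ᾱ) = −164.6 × ln(1 − 0.2807) = 54.232.
V = 7 × 6 × 3.1 = 130.2 m³.
T = 0.161·V/[−S·ln(1−ᾱ)] = 0.161·130.2/54.232 = 0.39 s.

0.39 s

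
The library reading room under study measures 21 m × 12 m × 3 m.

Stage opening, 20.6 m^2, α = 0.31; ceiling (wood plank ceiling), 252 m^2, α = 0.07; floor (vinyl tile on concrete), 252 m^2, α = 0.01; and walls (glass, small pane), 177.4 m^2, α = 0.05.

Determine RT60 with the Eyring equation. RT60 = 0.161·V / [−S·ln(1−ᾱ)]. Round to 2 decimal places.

3.35 sec

Total surface area S = 20.6 + 252 + 252 + 177.4 = 702.0 m^2.
Σ(Sᵢαᵢ) = 20.6·0.31 + 252·0.07 + 252·0.01 + 177.4·0.05 = 35.416.
ᾱ = 35.416 / 702.0 = 0.0505.
−S·ln(1−ᾱ) = −702.0 × ln(1 − 0.0505) = 36.377.
V = 21 × 12 × 3 = 756 m³.
RT60 = 0.161 × 756 / 36.377 = 3.35 s.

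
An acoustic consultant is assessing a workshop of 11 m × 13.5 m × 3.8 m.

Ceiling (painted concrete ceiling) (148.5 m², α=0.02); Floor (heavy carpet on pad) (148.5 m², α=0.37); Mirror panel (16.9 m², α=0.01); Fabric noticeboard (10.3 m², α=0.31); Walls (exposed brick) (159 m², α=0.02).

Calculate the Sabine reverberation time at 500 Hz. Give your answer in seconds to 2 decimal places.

Summing Sᵢαᵢ: 2.970 + 54.945 + 0.169 + 3.193 + 3.180 → A = 64.457 sabins.
Room volume: 564.3 m³.
RT60 = 0.161 · V / A = 0.161 × 564.3 / 64.457 = 1.41 s.

1.41 s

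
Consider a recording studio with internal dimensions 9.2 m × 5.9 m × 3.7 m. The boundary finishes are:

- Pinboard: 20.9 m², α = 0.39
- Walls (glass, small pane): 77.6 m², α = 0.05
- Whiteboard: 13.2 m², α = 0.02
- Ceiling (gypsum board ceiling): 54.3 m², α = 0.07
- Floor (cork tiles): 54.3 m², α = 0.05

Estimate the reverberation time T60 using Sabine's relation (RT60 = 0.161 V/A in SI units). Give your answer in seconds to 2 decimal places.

A = Σ Sᵢαᵢ = 20.9*0.39 + 77.6*0.05 + 13.2*0.02 + 54.3*0.07 + 54.3*0.05 = 18.811 sabins.
V = 9.2·5.9·3.7 = 200.836 m³.
Sabine: RT60 = 0.161 × 200.836 / 18.811 = 1.72 s.

1.72 sec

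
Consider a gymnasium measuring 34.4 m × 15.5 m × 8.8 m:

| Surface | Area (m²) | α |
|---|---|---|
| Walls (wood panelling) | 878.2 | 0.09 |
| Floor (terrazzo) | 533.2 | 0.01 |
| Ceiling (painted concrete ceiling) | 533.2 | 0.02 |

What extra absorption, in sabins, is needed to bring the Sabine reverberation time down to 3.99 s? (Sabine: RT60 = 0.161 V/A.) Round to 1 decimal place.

94.3 sabins

Equivalent absorption area: A₁ = 878.2*0.09 + 533.2*0.01 + 533.2*0.02 = 95.034 m².
For T = 3.99 s, need A₂ = 0.161·V/T = 0.161·4692.16/3.99 = 189.333 sabins.
Additional absorption ΔA = 189.333 − 95.034 = 94.3 sabins.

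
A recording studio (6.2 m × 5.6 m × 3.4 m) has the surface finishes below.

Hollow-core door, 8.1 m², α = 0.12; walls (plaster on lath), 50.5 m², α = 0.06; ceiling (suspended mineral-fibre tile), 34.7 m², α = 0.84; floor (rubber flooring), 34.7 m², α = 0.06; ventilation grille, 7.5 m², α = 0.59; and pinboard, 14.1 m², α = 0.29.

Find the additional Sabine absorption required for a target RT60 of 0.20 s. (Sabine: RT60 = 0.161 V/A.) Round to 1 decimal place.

51.3 sabins

A₁ = Σ Sᵢαᵢ = 8.1*0.12 + 50.5*0.06 + 34.7*0.84 + 34.7*0.06 + 7.5*0.59 + 14.1*0.29 = 43.746 sabins.
Target A₂ = 0.161·118.048/0.20 = 95.029 sabins (V = 118.048 m³).
Shortfall: 95.029 − 43.746 = 51.3 sabins.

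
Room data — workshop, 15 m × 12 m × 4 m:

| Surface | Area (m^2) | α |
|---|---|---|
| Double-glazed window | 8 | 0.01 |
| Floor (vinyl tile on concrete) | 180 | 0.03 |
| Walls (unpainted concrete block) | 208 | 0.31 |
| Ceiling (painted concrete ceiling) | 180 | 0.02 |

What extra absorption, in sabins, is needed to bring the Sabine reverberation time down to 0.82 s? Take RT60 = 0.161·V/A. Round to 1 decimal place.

67.8 sabins

A₁ = Σ Sᵢαᵢ = 8*0.01 + 180*0.03 + 208*0.31 + 180*0.02 = 73.560 sabins.
Target A₂ = 0.161·720/0.82 = 141.366 sabins (V = 720 m³).
Shortfall: 141.366 − 73.560 = 67.8 sabins.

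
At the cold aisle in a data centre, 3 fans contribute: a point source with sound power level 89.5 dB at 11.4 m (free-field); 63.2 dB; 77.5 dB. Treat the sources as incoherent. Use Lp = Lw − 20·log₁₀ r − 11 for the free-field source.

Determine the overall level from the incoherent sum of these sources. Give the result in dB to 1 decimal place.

Source at 11.4 m: Lp = 89.5 − 20·log₁₀(11.4) − 11 = 57.4 dB.
Sum in the linear (power) domain: Σ 10^(Lᵢ/10) = 10^(57.4/10) + 10^(63.2/10) + 10^(77.5/10) = 5.887e+07.
Combined level = 10 log₁₀(5.887e+07) = 77.7 dB.

77.7 dB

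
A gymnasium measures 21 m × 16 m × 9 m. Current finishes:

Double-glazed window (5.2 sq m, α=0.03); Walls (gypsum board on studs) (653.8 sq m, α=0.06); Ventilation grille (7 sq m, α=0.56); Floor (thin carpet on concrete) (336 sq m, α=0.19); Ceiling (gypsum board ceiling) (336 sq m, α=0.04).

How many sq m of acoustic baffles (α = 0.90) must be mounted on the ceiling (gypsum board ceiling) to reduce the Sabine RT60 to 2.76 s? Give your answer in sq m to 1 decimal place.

Equivalent absorption area: A₁ = 5.2*0.03 + 653.8*0.06 + 7*0.56 + 336*0.19 + 336*0.04 = 120.584 sq m.
V = 3024 m³. Target absorption A₂ = 0.161 × 3024 / 2.76 = 176.400 sabins.
ΔA needed = 176.400 − 120.584 = 55.816 sabins.
Each sq m of panel replacing the ceiling (gypsum board ceiling) adds (0.90 − 0.04) = 0.86 sabins.
Panel area = 55.816 / 0.86 = 64.9 sq m.

64.9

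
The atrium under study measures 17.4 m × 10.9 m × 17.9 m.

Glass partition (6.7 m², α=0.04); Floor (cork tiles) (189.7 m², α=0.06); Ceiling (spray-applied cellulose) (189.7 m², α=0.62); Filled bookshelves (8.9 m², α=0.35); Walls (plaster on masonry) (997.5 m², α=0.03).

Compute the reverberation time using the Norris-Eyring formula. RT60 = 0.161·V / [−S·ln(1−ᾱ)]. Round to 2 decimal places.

S = Σ Sᵢ = 1392.5 m².
Σ(Sᵢαᵢ) = 6.7·0.04 + 189.7·0.06 + 189.7·0.62 + 8.9·0.35 + 997.5·0.03 = 162.304.
ᾱ = 162.304 / 1392.5 = 0.1166.
Eyring denominator: −S ln(1−ᾱ) = 172.638.
V = 17.4 × 10.9 × 17.9 = 3394.914 m³.
RT60 = 0.161 × 3394.914 / 172.638 = 3.17 s.

3.17 sec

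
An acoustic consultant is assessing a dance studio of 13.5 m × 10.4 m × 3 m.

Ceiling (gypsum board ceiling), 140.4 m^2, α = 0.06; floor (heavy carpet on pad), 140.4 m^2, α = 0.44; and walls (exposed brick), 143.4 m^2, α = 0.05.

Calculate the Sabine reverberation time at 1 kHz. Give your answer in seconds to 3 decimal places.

A = Σ Sᵢαᵢ = 140.4·0.06 + 140.4·0.44 + 143.4·0.05 = 77.370 sabins.
Volume V = 13.5 × 10.4 × 3 = 421.2 m³.
RT60 = 0.161 · V / A = 0.161 × 421.2 / 77.370 = 0.876 s.

0.876 s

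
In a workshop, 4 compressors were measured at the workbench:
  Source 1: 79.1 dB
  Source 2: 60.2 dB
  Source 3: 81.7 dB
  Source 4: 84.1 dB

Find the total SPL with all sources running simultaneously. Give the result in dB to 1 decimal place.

Σ 10^(Lᵢ/10) = 4.873e+08.
Back to dB: 10·log₁₀ Σ = 86.9 dB.

86.9 dB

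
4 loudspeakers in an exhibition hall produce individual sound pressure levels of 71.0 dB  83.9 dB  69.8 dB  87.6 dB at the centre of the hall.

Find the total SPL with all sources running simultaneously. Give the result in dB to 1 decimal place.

89.3 dB

Σ 10^(Lᵢ/10) = 8.431e+08.
Combined level = 10 log₁₀(8.431e+08) = 89.3 dB.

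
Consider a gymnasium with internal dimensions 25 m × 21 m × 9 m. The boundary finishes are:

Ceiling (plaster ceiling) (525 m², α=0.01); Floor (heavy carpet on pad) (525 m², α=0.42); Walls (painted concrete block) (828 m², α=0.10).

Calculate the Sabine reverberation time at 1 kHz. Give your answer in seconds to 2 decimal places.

Total absorption A = 525·0.01 + 525·0.42 + 828·0.10
  = 5.250 + 220.500 + 82.800 = 308.550 m² sabins.
V = 25·21·9 = 4725 m³.
RT60 = 0.161 · V / A = 0.161 × 4725 / 308.550 = 2.47 s.

2.47 s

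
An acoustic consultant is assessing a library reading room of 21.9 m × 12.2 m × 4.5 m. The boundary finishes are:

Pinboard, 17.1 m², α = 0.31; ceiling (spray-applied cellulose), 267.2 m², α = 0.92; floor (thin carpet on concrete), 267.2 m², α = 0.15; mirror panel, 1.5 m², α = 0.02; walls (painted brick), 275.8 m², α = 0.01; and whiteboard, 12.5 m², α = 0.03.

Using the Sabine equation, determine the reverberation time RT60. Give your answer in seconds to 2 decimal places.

A = Σ Sᵢαᵢ = 17.1·0.31 + 267.2·0.92 + 267.2·0.15 + 1.5·0.02 + 275.8·0.01 + 12.5·0.03 = 294.368 sabins.
Volume V = 21.9 × 12.2 × 4.5 = 1202.31 m³.
Sabine: RT60 = 0.161 × 1202.31 / 294.368 = 0.66 s.

0.66 s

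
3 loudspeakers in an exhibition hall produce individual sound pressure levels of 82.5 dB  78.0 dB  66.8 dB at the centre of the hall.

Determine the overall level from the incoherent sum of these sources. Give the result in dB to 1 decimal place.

83.9 dB

Σ 10^(Lᵢ/10) = 2.457e+08.
L_total = 10·log₁₀(2.457e+08) = 83.9 dB.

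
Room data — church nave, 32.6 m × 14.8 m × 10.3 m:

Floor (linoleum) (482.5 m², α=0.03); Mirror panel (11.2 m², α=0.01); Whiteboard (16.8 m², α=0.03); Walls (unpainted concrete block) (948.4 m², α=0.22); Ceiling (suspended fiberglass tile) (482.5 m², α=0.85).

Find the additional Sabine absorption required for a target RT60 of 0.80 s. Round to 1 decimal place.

Equivalent absorption area: A₁ = 482.5*0.03 + 11.2*0.01 + 16.8*0.03 + 948.4*0.22 + 482.5*0.85 = 633.864 m².
Target A₂ = 0.161·4969.544/0.80 = 1000.121 sabins (V = 4969.544 m³).
Shortfall: 1000.121 − 633.864 = 366.3 sabins.

366.3 sabins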